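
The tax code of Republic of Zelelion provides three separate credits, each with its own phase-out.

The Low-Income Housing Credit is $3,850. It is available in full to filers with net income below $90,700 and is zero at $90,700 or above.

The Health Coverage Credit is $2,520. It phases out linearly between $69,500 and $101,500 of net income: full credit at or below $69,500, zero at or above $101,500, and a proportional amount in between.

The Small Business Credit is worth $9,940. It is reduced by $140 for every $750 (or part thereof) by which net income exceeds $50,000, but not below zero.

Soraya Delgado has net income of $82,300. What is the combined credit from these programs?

Low-Income Housing Credit: $82,300 is below the $90,700 cutoff, so the full $3,850 applies.
Health Coverage Credit: $82,300 is $12,800 into a $32,000 phase-out range, leaving 19,200/32,000 of the credit: $2,520 × 19,200/32,000 = $1,512.
Small Business Credit: income exceeds $50,000 by $32,300, which is 44 full-or-partial $750 increments; reduction = 44 × $140 = $6,160, leaving $3,780.
Total: $3,850 + $1,512 + $3,780 = $9,142.

$9,142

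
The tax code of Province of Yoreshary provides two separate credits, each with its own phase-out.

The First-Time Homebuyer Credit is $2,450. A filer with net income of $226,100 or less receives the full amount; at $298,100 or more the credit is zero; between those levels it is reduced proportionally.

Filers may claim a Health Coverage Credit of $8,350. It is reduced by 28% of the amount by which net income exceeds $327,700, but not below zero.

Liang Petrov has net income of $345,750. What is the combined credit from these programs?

$3,296

First-Time Homebuyer Credit: $345,750 is at or above $298,100, so the credit is $0.
Health Coverage Credit: 28% of the $18,050 excess over $327,700 is $5,054; credit = $8,350 − $5,054 = $3,296.
Total: $0 + $3,296 = $3,296.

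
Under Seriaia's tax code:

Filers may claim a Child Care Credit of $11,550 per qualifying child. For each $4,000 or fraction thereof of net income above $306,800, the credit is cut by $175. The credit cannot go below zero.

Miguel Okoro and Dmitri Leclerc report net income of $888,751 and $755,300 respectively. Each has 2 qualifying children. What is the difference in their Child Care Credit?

Miguel ($888,751): Child Care Credit: base = 2 × $11,550 = $23,100. income exceeds $306,800 by $581,951 → 146 increments × $175 = $25,550 ≥ base, so the credit is $0.
Dmitri ($755,300): Child Care Credit: base = 2 × $11,550 = $23,100. income exceeds $306,800 by $448,500, which is 113 full-or-partial $4,000 increments; reduction = 113 × $175 = $19,775, leaving $3,325.
Difference: |$0 − $3,325| = $3,325.

$3,325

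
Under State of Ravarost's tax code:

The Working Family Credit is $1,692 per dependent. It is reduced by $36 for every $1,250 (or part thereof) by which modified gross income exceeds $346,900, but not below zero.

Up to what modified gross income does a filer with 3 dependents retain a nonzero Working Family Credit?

Full credit = 3 × $1,692 = $5,076.
After 140 increments the reduction is 140 × $36 = $5,040, leaving $36; one more increment wipes it out. Increment 140 ends at excess 140 × $1,250 = $175,000, so the highest qualifying income is $346,900 + $175,000 = $521,900.

$521,900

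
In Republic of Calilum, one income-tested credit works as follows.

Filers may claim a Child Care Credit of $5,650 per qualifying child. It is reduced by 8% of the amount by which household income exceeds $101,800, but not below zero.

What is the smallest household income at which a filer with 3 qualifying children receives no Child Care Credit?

Full credit = 3 × $5,650 = $16,950.
The credit falls by 8% of each dollar above $101,800, so it reaches zero when the excess is $16,950 / 8% = $211,875: income = $101,800 + $211,875 = $313,675.

$313,675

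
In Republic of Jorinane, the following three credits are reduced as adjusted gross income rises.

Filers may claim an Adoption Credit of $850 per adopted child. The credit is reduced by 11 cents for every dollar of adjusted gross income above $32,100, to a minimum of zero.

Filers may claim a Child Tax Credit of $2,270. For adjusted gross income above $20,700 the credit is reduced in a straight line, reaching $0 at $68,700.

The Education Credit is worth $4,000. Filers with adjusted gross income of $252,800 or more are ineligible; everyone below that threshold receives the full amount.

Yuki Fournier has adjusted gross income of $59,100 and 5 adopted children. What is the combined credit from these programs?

Adoption Credit: base = 5 × $850 = $4,250. 11% of the $27,000 excess over $32,100 is $2,970; credit = $4,250 − $2,970 = $1,280.
Child Tax Credit: $59,100 is $38,400 into a $48,000 phase-out range, leaving 9,600/48,000 of the credit: $2,270 × 9,600/48,000 = $454.
Education Credit: $59,100 is below the $252,800 cutoff, so the full $4,000 applies.
Total: $1,280 + $454 + $4,000 = $5,734.

$5,734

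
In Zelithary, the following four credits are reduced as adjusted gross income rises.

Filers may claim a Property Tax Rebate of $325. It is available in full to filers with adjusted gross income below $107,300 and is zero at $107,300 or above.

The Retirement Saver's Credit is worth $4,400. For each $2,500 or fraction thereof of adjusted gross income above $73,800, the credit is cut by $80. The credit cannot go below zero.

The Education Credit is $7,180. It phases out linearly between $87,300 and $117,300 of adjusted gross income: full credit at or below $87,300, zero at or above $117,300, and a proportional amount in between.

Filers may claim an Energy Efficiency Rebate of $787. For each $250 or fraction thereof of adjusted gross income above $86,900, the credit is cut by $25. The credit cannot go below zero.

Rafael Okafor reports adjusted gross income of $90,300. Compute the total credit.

Property Tax Rebate: $90,300 is below the $107,300 cutoff, so the full $325 applies.
Retirement Saver's Credit: income exceeds $73,800 by $16,500, which is 7 full-or-partial $2,500 increments; reduction = 7 × $80 = $560, leaving $3,840.
Education Credit: $90,300 is $3,000 into a $30,000 phase-out range, leaving 27,000/30,000 of the credit: $7,180 × 27,000/30,000 = $6,462.
Energy Efficiency Rebate: income exceeds $86,900 by $3,400, which is 14 full-or-partial $250 increments; reduction = 14 × $25 = $350, leaving $437.
Total: $325 + $3,840 + $6,462 + $437 = $11,064.

$11,064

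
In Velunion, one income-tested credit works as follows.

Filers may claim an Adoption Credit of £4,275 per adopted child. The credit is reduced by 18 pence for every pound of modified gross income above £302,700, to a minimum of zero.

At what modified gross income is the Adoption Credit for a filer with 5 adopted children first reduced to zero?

Full credit = 5 × £4,275 = £21,375.
The credit falls by 18% of each pound above £302,700, so it reaches zero when the excess is £21,375 / 18% = £118,750: income = £302,700 + £118,750 = £421,450.

£421,450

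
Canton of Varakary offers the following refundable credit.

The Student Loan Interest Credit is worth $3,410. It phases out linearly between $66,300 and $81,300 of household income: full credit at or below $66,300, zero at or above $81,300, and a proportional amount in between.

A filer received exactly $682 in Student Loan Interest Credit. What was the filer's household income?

$78,300

$682 is 682/3,410 of the full $3,410, so 2,728/3,410 of the $15,000 range has been used: income = $66,300 + $15,000 × 2,728/3,410 = $78,300.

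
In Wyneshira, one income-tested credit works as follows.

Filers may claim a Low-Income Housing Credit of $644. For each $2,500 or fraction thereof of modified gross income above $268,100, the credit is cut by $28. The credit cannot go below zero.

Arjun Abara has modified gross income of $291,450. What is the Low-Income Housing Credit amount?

$364

Low-Income Housing Credit: income exceeds $268,100 by $23,350, which is 10 full-or-partial $2,500 increments; reduction = 10 × $28 = $280, leaving $364.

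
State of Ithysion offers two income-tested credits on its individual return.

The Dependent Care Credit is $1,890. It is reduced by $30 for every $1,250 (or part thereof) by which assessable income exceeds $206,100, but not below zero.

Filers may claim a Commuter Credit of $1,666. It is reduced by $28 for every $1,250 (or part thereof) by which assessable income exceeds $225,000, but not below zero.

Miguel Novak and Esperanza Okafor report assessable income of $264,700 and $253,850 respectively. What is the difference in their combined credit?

Miguel ($264,700): Dependent Care Credit: income exceeds $206,100 by $58,600, which is 47 full-or-partial $1,250 increments; reduction = 47 × $30 = $1,410, leaving $480. Commuter Credit: income exceeds $225,000 by $39,700, which is 32 full-or-partial $1,250 increments; reduction = 32 × $28 = $896, leaving $770. total $480 + $770 = $1,250
Esperanza ($253,850): Dependent Care Credit: income exceeds $206,100 by $47,750, which is 39 full-or-partial $1,250 increments; reduction = 39 × $30 = $1,170, leaving $720. Commuter Credit: income exceeds $225,000 by $28,850, which is 24 full-or-partial $1,250 increments; reduction = 24 × $28 = $672, leaving $994. total $720 + $994 = $1,714
Difference: |$1,250 − $1,714| = $464.

$464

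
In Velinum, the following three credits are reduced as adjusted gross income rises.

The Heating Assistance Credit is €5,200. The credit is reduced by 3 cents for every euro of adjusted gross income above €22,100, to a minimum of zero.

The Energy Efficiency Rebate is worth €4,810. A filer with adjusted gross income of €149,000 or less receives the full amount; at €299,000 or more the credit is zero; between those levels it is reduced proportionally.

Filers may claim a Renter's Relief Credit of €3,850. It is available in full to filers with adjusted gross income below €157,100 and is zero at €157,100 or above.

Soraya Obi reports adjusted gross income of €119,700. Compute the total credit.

€10,932

Heating Assistance Credit: 3% of the €97,600 excess over €22,100 is €2,928; credit = €5,200 − €2,928 = €2,272.
Energy Efficiency Rebate: €119,700 is at or below the €149,000 threshold, so the full €4,810 applies.
Renter's Relief Credit: €119,700 is below the €157,100 cutoff, so the full €3,850 applies.
Total: €2,272 + €4,810 + €3,850 = €10,932.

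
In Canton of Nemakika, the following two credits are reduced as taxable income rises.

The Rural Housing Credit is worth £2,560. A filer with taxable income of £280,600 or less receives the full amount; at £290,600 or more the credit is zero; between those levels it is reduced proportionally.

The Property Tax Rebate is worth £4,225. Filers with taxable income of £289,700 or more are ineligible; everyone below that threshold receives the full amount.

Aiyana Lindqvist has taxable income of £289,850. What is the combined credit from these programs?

£192

Rural Housing Credit: £289,850 is £9,250 into a £10,000 phase-out range, leaving 750/10,000 of the credit: £2,560 × 750/10,000 = £192.
Property Tax Rebate: £289,850 meets or exceeds the £289,700 cutoff, so the credit is £0.
Total: £192 + £0 = £192.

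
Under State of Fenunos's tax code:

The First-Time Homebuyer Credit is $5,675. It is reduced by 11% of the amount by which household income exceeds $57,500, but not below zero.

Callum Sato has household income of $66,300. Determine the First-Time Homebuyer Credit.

$4,707

First-Time Homebuyer Credit: 11% of the $8,800 excess over $57,500 is $968; credit = $5,675 − $968 = $4,707.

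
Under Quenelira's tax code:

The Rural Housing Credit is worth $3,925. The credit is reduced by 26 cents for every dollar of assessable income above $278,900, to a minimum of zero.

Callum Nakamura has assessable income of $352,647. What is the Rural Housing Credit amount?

$0

Rural Housing Credit: 26% of the $73,747 excess over $278,900 is $19,174.22 ≥ base, so the credit is $0.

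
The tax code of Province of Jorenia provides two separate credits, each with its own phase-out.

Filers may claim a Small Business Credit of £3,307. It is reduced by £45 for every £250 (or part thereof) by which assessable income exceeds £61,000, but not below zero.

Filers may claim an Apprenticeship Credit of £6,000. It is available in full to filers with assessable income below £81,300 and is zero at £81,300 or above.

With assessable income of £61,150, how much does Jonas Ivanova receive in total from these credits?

Small Business Credit: income exceeds £61,000 by £150, which is 1 full-or-partial £250 increment; reduction = 1 × £45 = £45, leaving £3,262.
Apprenticeship Credit: £61,150 is below the £81,300 cutoff, so the full £6,000 applies.
Total: £3,262 + £6,000 = £9,262.

£9,262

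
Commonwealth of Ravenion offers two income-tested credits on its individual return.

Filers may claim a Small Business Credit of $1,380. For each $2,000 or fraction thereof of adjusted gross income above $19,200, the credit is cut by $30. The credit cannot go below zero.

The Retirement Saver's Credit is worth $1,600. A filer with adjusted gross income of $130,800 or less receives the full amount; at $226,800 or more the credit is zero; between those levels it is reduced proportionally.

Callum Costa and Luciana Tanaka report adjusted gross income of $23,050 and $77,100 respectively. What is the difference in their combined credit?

$810

Callum ($23,050): Small Business Credit: income exceeds $19,200 by $3,850, which is 2 full-or-partial $2,000 increments; reduction = 2 × $30 = $60, leaving $1,320. Retirement Saver's Credit: $23,050 is at or below the $130,800 threshold, so the full $1,600 applies. total $1,320 + $1,600 = $2,920
Luciana ($77,100): Small Business Credit: income exceeds $19,200 by $57,900, which is 29 full-or-partial $2,000 increments; reduction = 29 × $30 = $870, leaving $510. Retirement Saver's Credit: $77,100 is at or below the $130,800 threshold, so the full $1,600 applies. total $510 + $1,600 = $2,110
Difference: |$2,920 − $2,110| = $810.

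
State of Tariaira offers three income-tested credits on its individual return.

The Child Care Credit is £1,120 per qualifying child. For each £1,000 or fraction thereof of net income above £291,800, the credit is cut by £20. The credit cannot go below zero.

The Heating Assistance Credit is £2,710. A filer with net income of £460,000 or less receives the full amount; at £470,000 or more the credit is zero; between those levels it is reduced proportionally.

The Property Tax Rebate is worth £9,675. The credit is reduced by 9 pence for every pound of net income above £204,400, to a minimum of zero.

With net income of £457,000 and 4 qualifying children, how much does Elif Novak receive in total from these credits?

Child Care Credit: base = 4 × £1,120 = £4,480. income exceeds £291,800 by £165,200, which is 166 full-or-partial £1,000 increments; reduction = 166 × £20 = £3,320, leaving £1,160.
Heating Assistance Credit: £457,000 is at or below the £460,000 threshold, so the full £2,710 applies.
Property Tax Rebate: 9% of the £252,600 excess over £204,400 is £22,734 ≥ base, so the credit is £0.
Total: £1,160 + £2,710 + £0 = £3,870.

£3,870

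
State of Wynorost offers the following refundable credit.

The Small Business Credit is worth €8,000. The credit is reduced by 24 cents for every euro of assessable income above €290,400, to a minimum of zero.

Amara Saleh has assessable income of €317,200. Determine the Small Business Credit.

Small Business Credit: 24% of the €26,800 excess over €290,400 is €6,432; credit = €8,000 − €6,432 = €1,568.

€1,568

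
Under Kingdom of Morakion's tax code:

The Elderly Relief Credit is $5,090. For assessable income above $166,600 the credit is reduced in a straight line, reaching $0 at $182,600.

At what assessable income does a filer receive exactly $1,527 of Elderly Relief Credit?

$177,800

$1,527 is 1,527/5,090 of the full $5,090, so 3,563/5,090 of the $16,000 range has been used: income = $166,600 + $16,000 × 3,563/5,090 = $177,800.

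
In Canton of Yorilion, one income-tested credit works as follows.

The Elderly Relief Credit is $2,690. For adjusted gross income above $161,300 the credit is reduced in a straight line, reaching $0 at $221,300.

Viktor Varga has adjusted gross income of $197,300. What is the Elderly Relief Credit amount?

Elderly Relief Credit: $197,300 is $36,000 into a $60,000 phase-out range, leaving 24,000/60,000 of the credit: $2,690 × 24,000/60,000 = $1,076.

$1,076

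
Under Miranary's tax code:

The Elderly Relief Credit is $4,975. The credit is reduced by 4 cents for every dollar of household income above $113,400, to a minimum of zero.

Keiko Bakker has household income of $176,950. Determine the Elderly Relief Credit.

$2,433

Elderly Relief Credit: 4% of the $63,550 excess over $113,400 is $2,542; credit = $4,975 − $2,542 = $2,433.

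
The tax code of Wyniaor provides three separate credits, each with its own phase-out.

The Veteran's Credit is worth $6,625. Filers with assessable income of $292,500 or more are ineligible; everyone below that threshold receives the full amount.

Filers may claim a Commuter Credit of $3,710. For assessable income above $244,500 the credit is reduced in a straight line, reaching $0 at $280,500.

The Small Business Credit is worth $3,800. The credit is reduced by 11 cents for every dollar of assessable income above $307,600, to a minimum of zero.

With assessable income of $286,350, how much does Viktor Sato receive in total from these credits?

$10,425

Veteran's Credit: $286,350 is below the $292,500 cutoff, so the full $6,625 applies.
Commuter Credit: $286,350 is at or above $280,500, so the credit is $0.
Small Business Credit: $286,350 is at or below the $307,600 threshold, so the full $3,800 applies.
Total: $6,625 + $0 + $3,800 = $10,425.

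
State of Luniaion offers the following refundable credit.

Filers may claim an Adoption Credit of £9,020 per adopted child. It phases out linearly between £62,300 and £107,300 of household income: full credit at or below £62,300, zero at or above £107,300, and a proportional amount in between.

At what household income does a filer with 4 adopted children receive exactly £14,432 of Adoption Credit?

Full credit = 4 × £9,020 = £36,080.
£14,432 is 14,432/36,080 of the full £36,080, so 21,648/36,080 of the £45,000 range has been used: income = £62,300 + £45,000 × 21,648/36,080 = £89,300.

£89,300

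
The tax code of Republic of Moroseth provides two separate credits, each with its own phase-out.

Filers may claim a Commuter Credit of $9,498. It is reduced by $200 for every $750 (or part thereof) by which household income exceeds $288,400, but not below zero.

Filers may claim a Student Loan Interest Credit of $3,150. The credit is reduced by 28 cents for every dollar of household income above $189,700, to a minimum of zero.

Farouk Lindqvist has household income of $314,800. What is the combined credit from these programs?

Commuter Credit: income exceeds $288,400 by $26,400, which is 36 full-or-partial $750 increments; reduction = 36 × $200 = $7,200, leaving $2,298.
Student Loan Interest Credit: 28% of the $125,100 excess over $189,700 is $35,028 ≥ base, so the credit is $0.
Total: $2,298 + $0 = $2,298.

$2,298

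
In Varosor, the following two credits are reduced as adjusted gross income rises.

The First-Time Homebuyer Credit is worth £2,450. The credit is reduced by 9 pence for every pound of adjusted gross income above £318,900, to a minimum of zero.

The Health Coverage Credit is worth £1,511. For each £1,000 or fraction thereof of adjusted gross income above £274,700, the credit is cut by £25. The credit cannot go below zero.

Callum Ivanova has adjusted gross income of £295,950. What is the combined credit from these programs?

£3,411

First-Time Homebuyer Credit: £295,950 is at or below the £318,900 threshold, so the full £2,450 applies.
Health Coverage Credit: income exceeds £274,700 by £21,250, which is 22 full-or-partial £1,000 increments; reduction = 22 × £25 = £550, leaving £961.
Total: £2,450 + £961 = £3,411.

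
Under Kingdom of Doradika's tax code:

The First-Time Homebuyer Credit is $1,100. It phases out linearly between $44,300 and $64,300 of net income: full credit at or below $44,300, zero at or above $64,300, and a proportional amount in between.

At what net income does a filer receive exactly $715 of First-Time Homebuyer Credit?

$715 is 715/1,100 of the full $1,100, so 385/1,100 of the $20,000 range has been used: income = $44,300 + $20,000 × 385/1,100 = $51,300.

$51,300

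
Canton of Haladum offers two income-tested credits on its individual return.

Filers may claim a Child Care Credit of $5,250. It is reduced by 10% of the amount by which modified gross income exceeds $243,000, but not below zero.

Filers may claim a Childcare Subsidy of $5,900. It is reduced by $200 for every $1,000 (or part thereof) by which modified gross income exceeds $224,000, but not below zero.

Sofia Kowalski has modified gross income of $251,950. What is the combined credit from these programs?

Child Care Credit: 10% of the $8,950 excess over $243,000 is $895; credit = $5,250 − $895 = $4,355.
Childcare Subsidy: income exceeds $224,000 by $27,950, which is 28 full-or-partial $1,000 increments; reduction = 28 × $200 = $5,600, leaving $300.
Total: $4,355 + $300 = $4,655.

$4,655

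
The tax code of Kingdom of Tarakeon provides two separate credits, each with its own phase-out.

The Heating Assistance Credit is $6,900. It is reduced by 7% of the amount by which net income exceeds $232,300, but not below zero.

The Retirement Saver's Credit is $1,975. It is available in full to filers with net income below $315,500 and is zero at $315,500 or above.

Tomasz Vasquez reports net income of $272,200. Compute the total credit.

Heating Assistance Credit: 7% of the $39,900 excess over $232,300 is $2,793; credit = $6,900 − $2,793 = $4,107.
Retirement Saver's Credit: $272,200 is below the $315,500 cutoff, so the full $1,975 applies.
Total: $4,107 + $1,975 = $6,082.

$6,082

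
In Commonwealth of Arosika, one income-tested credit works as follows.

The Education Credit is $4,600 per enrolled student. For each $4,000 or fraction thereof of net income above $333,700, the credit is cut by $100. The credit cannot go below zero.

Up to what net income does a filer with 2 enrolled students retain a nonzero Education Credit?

Full credit = 2 × $4,600 = $9,200.
After 91 increments the reduction is 91 × $100 = $9,100, leaving $100; one more increment wipes it out. Increment 91 ends at excess 91 × $4,000 = $364,000, so the highest qualifying income is $333,700 + $364,000 = $697,700.

$697,700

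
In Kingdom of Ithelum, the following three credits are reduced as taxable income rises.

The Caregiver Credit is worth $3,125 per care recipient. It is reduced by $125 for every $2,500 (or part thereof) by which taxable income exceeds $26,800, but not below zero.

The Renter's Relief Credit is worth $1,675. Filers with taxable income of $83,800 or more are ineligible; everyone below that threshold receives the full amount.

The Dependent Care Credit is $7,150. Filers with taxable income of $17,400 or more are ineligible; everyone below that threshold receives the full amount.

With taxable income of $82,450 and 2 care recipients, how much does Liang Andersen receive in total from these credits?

$5,050

Caregiver Credit: base = 2 × $3,125 = $6,250. income exceeds $26,800 by $55,650, which is 23 full-or-partial $2,500 increments; reduction = 23 × $125 = $2,875, leaving $3,375.
Renter's Relief Credit: $82,450 is below the $83,800 cutoff, so the full $1,675 applies.
Dependent Care Credit: $82,450 meets or exceeds the $17,400 cutoff, so the credit is $0.
Total: $3,375 + $1,675 + $0 = $5,050.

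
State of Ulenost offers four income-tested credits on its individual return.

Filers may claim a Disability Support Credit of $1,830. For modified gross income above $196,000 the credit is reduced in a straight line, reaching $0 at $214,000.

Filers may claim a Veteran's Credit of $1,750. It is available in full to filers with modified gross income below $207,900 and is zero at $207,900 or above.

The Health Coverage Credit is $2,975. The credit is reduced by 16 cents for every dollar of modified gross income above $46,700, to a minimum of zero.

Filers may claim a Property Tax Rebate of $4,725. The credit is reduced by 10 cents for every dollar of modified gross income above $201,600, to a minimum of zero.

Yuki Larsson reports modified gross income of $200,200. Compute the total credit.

$7,878

Disability Support Credit: $200,200 is $4,200 into a $18,000 phase-out range, leaving 13,800/18,000 of the credit: $1,830 × 13,800/18,000 = $1,403.
Veteran's Credit: $200,200 is below the $207,900 cutoff, so the full $1,750 applies.
Health Coverage Credit: 16% of the $153,500 excess over $46,700 is $24,560 ≥ base, so the credit is $0.
Property Tax Rebate: $200,200 is at or below the $201,600 threshold, so the full $4,725 applies.
Total: $1,403 + $1,750 + $0 + $4,725 = $7,878.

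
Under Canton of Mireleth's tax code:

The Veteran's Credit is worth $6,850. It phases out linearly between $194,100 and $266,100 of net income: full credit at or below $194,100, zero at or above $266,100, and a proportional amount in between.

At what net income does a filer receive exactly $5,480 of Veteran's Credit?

$208,500

$5,480 is 5,480/6,850 of the full $6,850, so 1,370/6,850 of the $72,000 range has been used: income = $194,100 + $72,000 × 1,370/6,850 = $208,500.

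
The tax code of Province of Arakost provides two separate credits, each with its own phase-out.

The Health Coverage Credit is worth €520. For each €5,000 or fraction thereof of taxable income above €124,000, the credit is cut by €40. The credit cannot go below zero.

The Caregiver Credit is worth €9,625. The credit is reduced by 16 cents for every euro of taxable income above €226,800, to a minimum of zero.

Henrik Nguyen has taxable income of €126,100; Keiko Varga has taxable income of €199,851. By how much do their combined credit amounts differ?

Henrik (€126,100): Health Coverage Credit: income exceeds €124,000 by €2,100, which is 1 full-or-partial €5,000 increment; reduction = 1 × €40 = €40, leaving €480. Caregiver Credit: €126,100 is at or below the €226,800 threshold, so the full €9,625 applies. total €480 + €9,625 = €10,105
Keiko (€199,851): Health Coverage Credit: income exceeds €124,000 by €75,851 → 16 increments × €40 = €640 ≥ base, so the credit is €0. Caregiver Credit: €199,851 is at or below the €226,800 threshold, so the full €9,625 applies. total €0 + €9,625 = €9,625
Difference: |€10,105 − €9,625| = €480.

€480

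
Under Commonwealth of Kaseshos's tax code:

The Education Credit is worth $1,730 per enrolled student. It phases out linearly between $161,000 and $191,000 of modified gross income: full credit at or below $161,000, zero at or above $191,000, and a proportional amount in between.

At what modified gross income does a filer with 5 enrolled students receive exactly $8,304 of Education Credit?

$162,200

Full credit = 5 × $1,730 = $8,650.
$8,304 is 8,304/8,650 of the full $8,650, so 346/8,650 of the $30,000 range has been used: income = $161,000 + $30,000 × 346/8,650 = $162,200.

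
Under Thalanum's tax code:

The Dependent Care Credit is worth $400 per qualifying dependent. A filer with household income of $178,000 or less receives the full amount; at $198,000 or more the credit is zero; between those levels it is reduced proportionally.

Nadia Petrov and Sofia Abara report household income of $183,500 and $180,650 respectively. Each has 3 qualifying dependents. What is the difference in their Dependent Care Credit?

$171

Nadia ($183,500): Dependent Care Credit: base = 3 × $400 = $1,200. $183,500 is $5,500 into a $20,000 phase-out range, leaving 14,500/20,000 of the credit: $1,200 × 14,500/20,000 = $870.
Sofia ($180,650): Dependent Care Credit: base = 3 × $400 = $1,200. $180,650 is $2,650 into a $20,000 phase-out range, leaving 17,350/20,000 of the credit: $1,200 × 17,350/20,000 = $1,041.
Difference: |$870 − $1,041| = $171.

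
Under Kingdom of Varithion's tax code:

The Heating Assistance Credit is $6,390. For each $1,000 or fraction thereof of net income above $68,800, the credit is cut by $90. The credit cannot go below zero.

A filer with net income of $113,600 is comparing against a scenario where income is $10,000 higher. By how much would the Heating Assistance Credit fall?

$900

At $113,600 — income exceeds $68,800 by $44,800, which is 45 full-or-partial $1,000 increments; reduction = 45 × $90 = $4,050, leaving $2,340.
At $123,600 — income exceeds $68,800 by $54,800, which is 55 full-or-partial $1,000 increments; reduction = 55 × $90 = $4,950, leaving $1,440.
Lost: $2,340 − $1,440 = $900.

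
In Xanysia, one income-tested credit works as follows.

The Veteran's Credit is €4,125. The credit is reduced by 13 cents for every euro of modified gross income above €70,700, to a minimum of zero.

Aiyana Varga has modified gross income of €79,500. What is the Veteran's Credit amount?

Veteran's Credit: 13% of the €8,800 excess over €70,700 is €1,144; credit = €4,125 − €1,144 = €2,981.

€2,981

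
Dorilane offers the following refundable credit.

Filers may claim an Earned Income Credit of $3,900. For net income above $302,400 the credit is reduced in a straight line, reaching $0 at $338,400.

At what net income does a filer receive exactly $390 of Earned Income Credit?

$334,800

$390 is 390/3,900 of the full $3,900, so 3,510/3,900 of the $36,000 range has been used: income = $302,400 + $36,000 × 3,510/3,900 = $334,800.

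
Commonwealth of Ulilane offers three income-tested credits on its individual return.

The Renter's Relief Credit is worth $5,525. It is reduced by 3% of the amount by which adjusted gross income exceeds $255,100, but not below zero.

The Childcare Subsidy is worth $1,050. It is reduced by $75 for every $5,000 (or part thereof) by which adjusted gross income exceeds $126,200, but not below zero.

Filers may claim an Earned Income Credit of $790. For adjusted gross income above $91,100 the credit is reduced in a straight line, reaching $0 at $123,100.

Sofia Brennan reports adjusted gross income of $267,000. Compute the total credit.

$5,168

Renter's Relief Credit: 3% of the $11,900 excess over $255,100 is $357; credit = $5,525 − $357 = $5,168.
Childcare Subsidy: income exceeds $126,200 by $140,800 → 29 increments × $75 = $2,175 ≥ base, so the credit is $0.
Earned Income Credit: $267,000 is at or above $123,100, so the credit is $0.
Total: $5,168 + $0 + $0 = $5,168.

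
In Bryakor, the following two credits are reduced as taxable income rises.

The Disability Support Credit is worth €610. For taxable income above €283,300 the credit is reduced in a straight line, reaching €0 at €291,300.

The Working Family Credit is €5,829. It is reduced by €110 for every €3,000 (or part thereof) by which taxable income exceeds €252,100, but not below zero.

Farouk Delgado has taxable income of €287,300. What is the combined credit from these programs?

Disability Support Credit: €287,300 is €4,000 into a €8,000 phase-out range, leaving 4,000/8,000 of the credit: €610 × 4,000/8,000 = €305.
Working Family Credit: income exceeds €252,100 by €35,200, which is 12 full-or-partial €3,000 increments; reduction = 12 × €110 = €1,320, leaving €4,509.
Total: €305 + €4,509 = €4,814.

€4,814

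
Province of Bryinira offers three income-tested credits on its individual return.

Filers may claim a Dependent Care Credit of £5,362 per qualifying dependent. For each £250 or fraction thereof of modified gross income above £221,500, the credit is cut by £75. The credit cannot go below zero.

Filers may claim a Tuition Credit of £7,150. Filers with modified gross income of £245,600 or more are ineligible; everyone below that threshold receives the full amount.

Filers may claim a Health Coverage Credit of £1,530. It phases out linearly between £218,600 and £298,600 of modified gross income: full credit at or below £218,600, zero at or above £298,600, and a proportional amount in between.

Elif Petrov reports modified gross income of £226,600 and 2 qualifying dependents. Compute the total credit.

Dependent Care Credit: base = 2 × £5,362 = £10,724. income exceeds £221,500 by £5,100, which is 21 full-or-partial £250 increments; reduction = 21 × £75 = £1,575, leaving £9,149.
Tuition Credit: £226,600 is below the £245,600 cutoff, so the full £7,150 applies.
Health Coverage Credit: £226,600 is £8,000 into a £80,000 phase-out range, leaving 72,000/80,000 of the credit: £1,530 × 72,000/80,000 = £1,377.
Total: £9,149 + £7,150 + £1,377 = £17,676.

£17,676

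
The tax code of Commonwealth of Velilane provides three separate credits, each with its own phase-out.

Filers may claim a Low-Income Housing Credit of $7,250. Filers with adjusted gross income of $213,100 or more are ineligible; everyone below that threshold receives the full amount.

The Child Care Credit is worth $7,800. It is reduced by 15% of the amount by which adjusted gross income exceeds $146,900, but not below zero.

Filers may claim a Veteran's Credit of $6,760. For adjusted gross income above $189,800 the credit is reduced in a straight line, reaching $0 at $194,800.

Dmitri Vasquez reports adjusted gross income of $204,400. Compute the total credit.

Low-Income Housing Credit: $204,400 is below the $213,100 cutoff, so the full $7,250 applies.
Child Care Credit: 15% of the $57,500 excess over $146,900 is $8,625 ≥ base, so the credit is $0.
Veteran's Credit: $204,400 is at or above $194,800, so the credit is $0.
Total: $7,250 + $0 + $0 = $7,250.

$7,250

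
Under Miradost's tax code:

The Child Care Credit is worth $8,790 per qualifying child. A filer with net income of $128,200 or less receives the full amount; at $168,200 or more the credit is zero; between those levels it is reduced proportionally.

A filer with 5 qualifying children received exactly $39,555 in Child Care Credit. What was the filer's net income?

$132,200

Full credit = 5 × $8,790 = $43,950.
$39,555 is 39,555/43,950 of the full $43,950, so 4,395/43,950 of the $40,000 range has been used: income = $128,200 + $40,000 × 4,395/43,950 = $132,200.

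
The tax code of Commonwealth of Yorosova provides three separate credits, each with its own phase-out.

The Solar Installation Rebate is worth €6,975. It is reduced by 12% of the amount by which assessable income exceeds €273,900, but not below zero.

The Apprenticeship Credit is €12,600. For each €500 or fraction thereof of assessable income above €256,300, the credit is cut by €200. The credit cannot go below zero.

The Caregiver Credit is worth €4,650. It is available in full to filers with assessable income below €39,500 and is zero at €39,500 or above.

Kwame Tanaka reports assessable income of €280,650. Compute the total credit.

€8,965

Solar Installation Rebate: 12% of the €6,750 excess over €273,900 is €810; credit = €6,975 − €810 = €6,165.
Apprenticeship Credit: income exceeds €256,300 by €24,350, which is 49 full-or-partial €500 increments; reduction = 49 × €200 = €9,800, leaving €2,800.
Caregiver Credit: €280,650 meets or exceeds the €39,500 cutoff, so the credit is €0.
Total: €6,165 + €2,800 + €0 = €8,965.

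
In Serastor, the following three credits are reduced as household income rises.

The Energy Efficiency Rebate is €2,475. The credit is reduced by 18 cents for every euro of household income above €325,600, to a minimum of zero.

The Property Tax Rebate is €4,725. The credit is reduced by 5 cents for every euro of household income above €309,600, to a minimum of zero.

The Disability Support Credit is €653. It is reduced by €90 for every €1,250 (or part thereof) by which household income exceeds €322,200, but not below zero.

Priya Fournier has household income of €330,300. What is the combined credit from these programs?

Energy Efficiency Rebate: 18% of the €4,700 excess over €325,600 is €846; credit = €2,475 − €846 = €1,629.
Property Tax Rebate: 5% of the €20,700 excess over €309,600 is €1,035; credit = €4,725 − €1,035 = €3,690.
Disability Support Credit: income exceeds €322,200 by €8,100, which is 7 full-or-partial €1,250 increments; reduction = 7 × €90 = €630, leaving €23.
Total: €1,629 + €3,690 + €23 = €5,342.

€5,342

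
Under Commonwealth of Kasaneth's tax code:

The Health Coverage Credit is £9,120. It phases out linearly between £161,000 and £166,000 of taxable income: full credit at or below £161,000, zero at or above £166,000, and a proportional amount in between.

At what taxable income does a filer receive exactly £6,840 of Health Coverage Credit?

£162,250

£6,840 is 6,840/9,120 of the full £9,120, so 2,280/9,120 of the £5,000 range has been used: income = £161,000 + £5,000 × 2,280/9,120 = £162,250.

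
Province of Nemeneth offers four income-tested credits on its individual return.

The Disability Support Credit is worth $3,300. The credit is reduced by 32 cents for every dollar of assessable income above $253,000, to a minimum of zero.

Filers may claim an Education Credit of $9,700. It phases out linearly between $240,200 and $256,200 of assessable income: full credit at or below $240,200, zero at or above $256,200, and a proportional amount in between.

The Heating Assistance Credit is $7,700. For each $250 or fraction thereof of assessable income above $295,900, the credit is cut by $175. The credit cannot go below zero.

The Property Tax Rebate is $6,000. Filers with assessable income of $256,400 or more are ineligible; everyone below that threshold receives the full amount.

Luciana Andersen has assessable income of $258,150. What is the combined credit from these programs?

Disability Support Credit: 32% of the $5,150 excess over $253,000 is $1,648; credit = $3,300 − $1,648 = $1,652.
Education Credit: $258,150 is at or above $256,200, so the credit is $0.
Heating Assistance Credit: $258,150 is at or below the $295,900 threshold, so the full $7,700 applies.
Property Tax Rebate: $258,150 meets or exceeds the $256,400 cutoff, so the credit is $0.
Total: $1,652 + $0 + $7,700 + $0 = $9,352.

$9,352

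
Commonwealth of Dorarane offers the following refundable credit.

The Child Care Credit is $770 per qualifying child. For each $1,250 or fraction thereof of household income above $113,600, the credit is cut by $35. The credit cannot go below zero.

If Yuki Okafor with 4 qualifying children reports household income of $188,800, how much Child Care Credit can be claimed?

$945

Child Care Credit: base = 4 × $770 = $3,080. income exceeds $113,600 by $75,200, which is 61 full-or-partial $1,250 increments; reduction = 61 × $35 = $2,135, leaving $945.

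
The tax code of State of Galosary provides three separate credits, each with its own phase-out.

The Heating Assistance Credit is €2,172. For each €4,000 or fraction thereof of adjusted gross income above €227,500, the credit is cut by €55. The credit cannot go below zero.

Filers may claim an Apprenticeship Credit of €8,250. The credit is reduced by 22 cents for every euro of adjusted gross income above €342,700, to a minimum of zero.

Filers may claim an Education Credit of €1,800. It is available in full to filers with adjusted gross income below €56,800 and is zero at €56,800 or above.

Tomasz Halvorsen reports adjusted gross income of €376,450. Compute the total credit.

Heating Assistance Credit: income exceeds €227,500 by €148,950, which is 38 full-or-partial €4,000 increments; reduction = 38 × €55 = €2,090, leaving €82.
Apprenticeship Credit: 22% of the €33,750 excess over €342,700 is €7,425; credit = €8,250 − €7,425 = €825.
Education Credit: €376,450 meets or exceeds the €56,800 cutoff, so the credit is €0.
Total: €82 + €825 + €0 = €907.

€907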